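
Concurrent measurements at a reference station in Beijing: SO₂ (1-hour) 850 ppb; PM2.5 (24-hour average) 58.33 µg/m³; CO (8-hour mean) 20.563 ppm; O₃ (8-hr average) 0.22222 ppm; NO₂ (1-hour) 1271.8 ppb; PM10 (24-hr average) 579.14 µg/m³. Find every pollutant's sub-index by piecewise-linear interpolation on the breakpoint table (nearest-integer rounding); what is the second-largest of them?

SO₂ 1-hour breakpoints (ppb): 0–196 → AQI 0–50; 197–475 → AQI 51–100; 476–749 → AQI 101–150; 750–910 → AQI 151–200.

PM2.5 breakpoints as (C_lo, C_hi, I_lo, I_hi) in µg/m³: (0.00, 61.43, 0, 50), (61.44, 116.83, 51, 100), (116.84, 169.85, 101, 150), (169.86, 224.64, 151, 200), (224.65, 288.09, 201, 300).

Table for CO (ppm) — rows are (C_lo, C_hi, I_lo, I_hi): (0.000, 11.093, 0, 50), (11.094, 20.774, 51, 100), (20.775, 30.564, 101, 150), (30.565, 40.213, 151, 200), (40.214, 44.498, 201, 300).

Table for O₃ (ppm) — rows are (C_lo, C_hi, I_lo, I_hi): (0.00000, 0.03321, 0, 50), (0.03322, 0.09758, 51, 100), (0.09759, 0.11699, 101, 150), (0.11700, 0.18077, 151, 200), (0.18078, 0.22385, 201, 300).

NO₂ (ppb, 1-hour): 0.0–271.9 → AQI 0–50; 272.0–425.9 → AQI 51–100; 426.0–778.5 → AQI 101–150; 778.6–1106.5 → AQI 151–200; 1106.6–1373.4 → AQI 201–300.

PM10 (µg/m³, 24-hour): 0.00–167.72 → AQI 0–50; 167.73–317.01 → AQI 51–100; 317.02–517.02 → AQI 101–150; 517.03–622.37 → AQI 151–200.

262

SO₂: 850 ∈ [750, 910] ↔ index [151, 200].
151 + (850−750)·(200−151)/(910−750) = 151 + 100·49/160 ≈ 181.63, so AQI = 182.
PM2.5 58.33: bracket 0.00–61.43 → index 0–50; slope 50/61.43, offset 58.33.
AQI = 0 + 50/61.43·58.33 ≈ 47.48 ⇒ 47.
CO: 20.563 ∈ [11.094, 20.774] ↔ index [51, 100].
51 + (20.563−11.094)·(100−51)/(20.774−11.094) = 51 + 9.469·49/9.680 ≈ 98.93, so AQI = 99.
O₃: 0.22222 lies in 0.18078–0.22385, so I_lo=201, I_hi=300, C_lo=0.18078, C_hi=0.22385.
(300−201)/(0.22385−0.18078) × (0.22222−0.18078) + 201 = 99/0.04307 × 0.04144 + 201 ≈ 296.25 → 296.
NO₂ 1271.8: bracket 1106.6–1373.4 → index 201–300; slope 99/266.8, offset 165.2.
AQI = 201 + 99/266.8·165.2 ≈ 262.30 ⇒ 262.
PM10 579.14: bracket 517.03–622.37 → index 151–200; slope 49/105.34, offset 62.11.
AQI = 151 + 49/105.34·62.11 ≈ 179.89 ⇒ 180.
Sub-indices: SO₂→182, PM2.5→47, CO→99, O₃→296, NO₂→262, PM10→180. Ranked high→low: 296, 262, 182, 180, 99, 47. Second-highest sub-index = 262.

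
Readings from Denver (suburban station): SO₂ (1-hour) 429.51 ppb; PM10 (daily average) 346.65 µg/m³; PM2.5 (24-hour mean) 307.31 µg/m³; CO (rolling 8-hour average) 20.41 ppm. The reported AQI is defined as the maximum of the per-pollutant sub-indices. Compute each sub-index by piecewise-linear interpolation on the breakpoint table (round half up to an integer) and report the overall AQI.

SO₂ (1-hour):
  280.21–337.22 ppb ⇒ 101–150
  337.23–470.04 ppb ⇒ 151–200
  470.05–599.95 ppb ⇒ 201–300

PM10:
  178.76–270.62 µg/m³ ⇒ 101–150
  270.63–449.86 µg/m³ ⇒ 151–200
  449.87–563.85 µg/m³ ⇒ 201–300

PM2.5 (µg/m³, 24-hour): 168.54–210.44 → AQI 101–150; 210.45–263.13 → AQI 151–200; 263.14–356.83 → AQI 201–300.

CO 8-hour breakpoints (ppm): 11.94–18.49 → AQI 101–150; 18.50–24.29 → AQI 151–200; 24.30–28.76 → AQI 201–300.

SO₂: 429.51 lies in 337.23–470.04, so I_lo=151, I_hi=200, C_lo=337.23, C_hi=470.04.
(200−151)/(470.04−337.23) × (429.51−337.23) + 151 = 49/132.81 × 92.28 + 151 ≈ 185.05 → 185.
PM10: row 270.63–449.86 (AQI 151–200). (200−151)·(346.65−270.63)/(449.86−270.63) + 151 = 49·76.02/179.23 + 151 ≈ 171.78 → 172.
PM2.5 307.31: bracket 263.14–356.83 → index 201–300; slope 99/93.69, offset 44.17.
AQI = 201 + 99/93.69·44.17 ≈ 247.67 ⇒ 248.
CO: 20.41 ∈ [18.50, 24.29] ↔ index [151, 200].
151 + (20.41−18.50)·(200−151)/(24.29−18.50) = 151 + 1.91·49/5.79 ≈ 167.16, so AQI = 167.
Sub-indices: SO₂→185, PM10→172, PM2.5→248, CO→167. Overall AQI = max = 248; dominant pollutant is PM2.5.
AQI 248: Very Unhealthy.

248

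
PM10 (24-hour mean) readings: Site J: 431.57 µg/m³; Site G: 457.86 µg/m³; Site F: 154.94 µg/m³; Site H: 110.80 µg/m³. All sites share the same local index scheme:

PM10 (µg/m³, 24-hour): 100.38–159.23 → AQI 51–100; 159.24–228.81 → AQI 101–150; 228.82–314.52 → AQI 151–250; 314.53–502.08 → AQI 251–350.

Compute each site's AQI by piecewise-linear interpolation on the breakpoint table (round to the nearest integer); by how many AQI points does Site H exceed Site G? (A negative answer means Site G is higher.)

Site J: row 314.53–502.08 (AQI 251–350). (350−251)·(431.57−314.53)/(502.08−314.53) + 251 = 99·117.04/187.55 + 251 ≈ 312.78 → 313.
Site G 457.86: bracket 314.53–502.08 → index 251–350; slope 99/187.55, offset 143.33.
AQI = 251 + 99/187.55·143.33 ≈ 326.66 ⇒ 327.
Site F: row 100.38–159.23 (AQI 51–100). (100−51)·(154.94−100.38)/(159.23−100.38) + 51 = 49·54.56/58.85 + 51 ≈ 96.43 → 96.
Site H: 110.80 lies in 100.38–159.23, so I_lo=51, I_hi=100, C_lo=100.38, C_hi=159.23.
(100−51)/(159.23−100.38) × (110.80−100.38) + 51 = 49/58.85 × 10.42 + 51 ≈ 59.68 → 60.
AQIs: Site J=313, Site G=327, Site F=96, Site H=60. Site H (60) − Site G (327) = -267.

-267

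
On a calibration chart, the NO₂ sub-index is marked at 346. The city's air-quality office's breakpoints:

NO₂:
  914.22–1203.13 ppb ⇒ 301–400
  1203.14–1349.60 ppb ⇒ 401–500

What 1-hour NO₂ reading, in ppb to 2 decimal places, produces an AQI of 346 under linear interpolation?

AQI 346 lies in the 301–400 band, which corresponds to 914.22–1203.13 ppb.
C = 914.22 + (346−301)×(1203.13−914.22)/(400−301) = 914.22 + 45×288.91/99 ≈ 1045.5427 ppb → 1045.54 ppb to 2 dp.

1045.54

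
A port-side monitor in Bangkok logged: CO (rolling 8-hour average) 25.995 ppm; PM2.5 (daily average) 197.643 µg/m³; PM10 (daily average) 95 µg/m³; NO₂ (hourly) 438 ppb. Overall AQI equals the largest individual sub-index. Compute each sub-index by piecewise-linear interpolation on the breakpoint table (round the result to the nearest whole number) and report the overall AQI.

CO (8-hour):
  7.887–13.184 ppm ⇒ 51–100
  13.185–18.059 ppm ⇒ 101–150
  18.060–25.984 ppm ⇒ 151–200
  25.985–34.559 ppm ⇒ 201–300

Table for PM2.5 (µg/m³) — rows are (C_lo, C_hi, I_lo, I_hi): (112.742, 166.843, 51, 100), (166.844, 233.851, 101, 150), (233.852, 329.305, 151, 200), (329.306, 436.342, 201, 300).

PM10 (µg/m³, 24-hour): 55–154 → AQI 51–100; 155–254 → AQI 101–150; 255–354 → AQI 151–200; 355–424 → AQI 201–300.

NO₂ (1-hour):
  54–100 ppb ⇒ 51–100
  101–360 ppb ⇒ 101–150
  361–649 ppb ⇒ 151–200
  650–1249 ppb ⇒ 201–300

201

CO 25.995: bracket 25.985–34.559 → index 201–300; slope 99/8.574, offset 0.010.
AQI = 201 + 99/8.574·0.010 ≈ 201.12 ⇒ 201.
PM2.5: row 166.844–233.851 (AQI 101–150). (150−101)·(197.643−166.844)/(233.851−166.844) + 101 = 49·30.799/67.007 + 101 ≈ 123.52 → 124.
PM10: 95 ∈ [55, 154] ↔ index [51, 100].
51 + (95−55)·(100−51)/(154−55) = 51 + 40·49/99 ≈ 70.80, so AQI = 71.
NO₂: row 361–649 (AQI 151–200). (200−151)·(438−361)/(649−361) + 151 = 49·77/288 + 151 ≈ 164.10 → 164.
Sub-indices: CO→201, PM2.5→124, PM10→71, NO₂→164. Overall AQI = max = 201; dominant pollutant is CO.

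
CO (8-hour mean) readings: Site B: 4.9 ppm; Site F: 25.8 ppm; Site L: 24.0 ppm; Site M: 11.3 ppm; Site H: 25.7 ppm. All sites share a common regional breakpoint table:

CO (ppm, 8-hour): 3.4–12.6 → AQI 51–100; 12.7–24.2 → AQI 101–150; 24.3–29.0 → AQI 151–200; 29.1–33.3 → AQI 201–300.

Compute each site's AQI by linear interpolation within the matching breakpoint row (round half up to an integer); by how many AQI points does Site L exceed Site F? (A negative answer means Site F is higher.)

-18

Site B: 4.9 lies in 3.4–12.6, so I_lo=51, I_hi=100, C_lo=3.4, C_hi=12.6.
(100−51)/(12.6−3.4) × (4.9−3.4) + 51 = 49/9.2 × 1.5 + 51 ≈ 58.99 → 59.
Site F: 25.8 lies in 24.3–29.0, so I_lo=151, I_hi=200, C_lo=24.3, C_hi=29.0.
(200−151)/(29.0−24.3) × (25.8−24.3) + 151 = 49/4.7 × 1.5 + 151 ≈ 166.64 → 167.
Site L 24.0: bracket 12.7–24.2 → index 101–150; slope 49/11.5, offset 11.3.
AQI = 101 + 49/11.5·11.3 ≈ 149.15 ⇒ 149.
Site M: 11.3 lies in 3.4–12.6, so I_lo=51, I_hi=100, C_lo=3.4, C_hi=12.6.
(100−51)/(12.6−3.4) × (11.3−3.4) + 51 = 49/9.2 × 7.9 + 51 ≈ 93.08 → 93.
Site H 25.7: bracket 24.3–29.0 → index 151–200; slope 49/4.7, offset 1.4.
AQI = 151 + 49/4.7·1.4 ≈ 165.60 ⇒ 166.
AQIs: Site B=59, Site F=167, Site L=149, Site M=93, Site H=166. Site L (149) − Site F (167) = -18.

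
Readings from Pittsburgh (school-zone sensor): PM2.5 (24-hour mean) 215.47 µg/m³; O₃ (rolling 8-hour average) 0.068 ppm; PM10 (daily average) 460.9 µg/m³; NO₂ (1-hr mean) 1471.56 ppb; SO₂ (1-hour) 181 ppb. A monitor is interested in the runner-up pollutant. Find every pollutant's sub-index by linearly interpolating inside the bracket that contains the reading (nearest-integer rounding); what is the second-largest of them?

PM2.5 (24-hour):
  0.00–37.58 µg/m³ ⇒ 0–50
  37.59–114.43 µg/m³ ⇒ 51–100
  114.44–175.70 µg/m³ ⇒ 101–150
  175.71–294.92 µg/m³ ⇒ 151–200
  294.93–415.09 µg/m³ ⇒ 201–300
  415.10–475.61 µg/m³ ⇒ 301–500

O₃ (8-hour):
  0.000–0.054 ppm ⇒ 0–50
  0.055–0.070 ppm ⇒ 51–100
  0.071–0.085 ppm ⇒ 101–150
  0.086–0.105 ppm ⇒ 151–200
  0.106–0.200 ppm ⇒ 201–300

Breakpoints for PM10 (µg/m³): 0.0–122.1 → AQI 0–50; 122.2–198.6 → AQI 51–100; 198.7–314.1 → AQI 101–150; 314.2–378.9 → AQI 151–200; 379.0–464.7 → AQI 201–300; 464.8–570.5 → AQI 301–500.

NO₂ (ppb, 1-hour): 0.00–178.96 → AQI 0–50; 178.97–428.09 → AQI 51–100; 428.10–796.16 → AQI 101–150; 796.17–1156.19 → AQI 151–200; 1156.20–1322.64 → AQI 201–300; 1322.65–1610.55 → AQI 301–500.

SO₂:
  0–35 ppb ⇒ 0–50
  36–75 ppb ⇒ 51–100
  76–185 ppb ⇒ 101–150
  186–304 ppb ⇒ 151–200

PM2.5: 215.47 lies in 175.71–294.92, so I_lo=151, I_hi=200, C_lo=175.71, C_hi=294.92.
(200−151)/(294.92−175.71) × (215.47−175.71) + 151 = 49/119.21 × 39.76 + 151 ≈ 167.34 → 167.
O₃: 0.068 ∈ [0.055, 0.070] ↔ index [51, 100].
51 + (0.068−0.055)·(100−51)/(0.070−0.055) = 51 + 0.013·49/0.015 ≈ 93.47, so AQI = 93.
PM10: 460.9 ∈ [379.0, 464.7] ↔ index [201, 300].
201 + (460.9−379.0)·(300−201)/(464.7−379.0) = 201 + 81.9·99/85.7 ≈ 295.61, so AQI = 296.
NO₂: row 1322.65–1610.55 (AQI 301–500). (500−301)·(1471.56−1322.65)/(1610.55−1322.65) + 301 = 199·148.91/287.90 + 301 ≈ 403.93 → 404.
SO₂: row 76–185 (AQI 101–150). (150−101)·(181−76)/(185−76) + 101 = 49·105/109 + 101 ≈ 148.20 → 148.
Sub-indices: PM2.5→167, O₃→93, PM10→296, NO₂→404, SO₂→148. Ranked high→low: 404, 296, 167, 148, 93. Second-highest sub-index = 296.

296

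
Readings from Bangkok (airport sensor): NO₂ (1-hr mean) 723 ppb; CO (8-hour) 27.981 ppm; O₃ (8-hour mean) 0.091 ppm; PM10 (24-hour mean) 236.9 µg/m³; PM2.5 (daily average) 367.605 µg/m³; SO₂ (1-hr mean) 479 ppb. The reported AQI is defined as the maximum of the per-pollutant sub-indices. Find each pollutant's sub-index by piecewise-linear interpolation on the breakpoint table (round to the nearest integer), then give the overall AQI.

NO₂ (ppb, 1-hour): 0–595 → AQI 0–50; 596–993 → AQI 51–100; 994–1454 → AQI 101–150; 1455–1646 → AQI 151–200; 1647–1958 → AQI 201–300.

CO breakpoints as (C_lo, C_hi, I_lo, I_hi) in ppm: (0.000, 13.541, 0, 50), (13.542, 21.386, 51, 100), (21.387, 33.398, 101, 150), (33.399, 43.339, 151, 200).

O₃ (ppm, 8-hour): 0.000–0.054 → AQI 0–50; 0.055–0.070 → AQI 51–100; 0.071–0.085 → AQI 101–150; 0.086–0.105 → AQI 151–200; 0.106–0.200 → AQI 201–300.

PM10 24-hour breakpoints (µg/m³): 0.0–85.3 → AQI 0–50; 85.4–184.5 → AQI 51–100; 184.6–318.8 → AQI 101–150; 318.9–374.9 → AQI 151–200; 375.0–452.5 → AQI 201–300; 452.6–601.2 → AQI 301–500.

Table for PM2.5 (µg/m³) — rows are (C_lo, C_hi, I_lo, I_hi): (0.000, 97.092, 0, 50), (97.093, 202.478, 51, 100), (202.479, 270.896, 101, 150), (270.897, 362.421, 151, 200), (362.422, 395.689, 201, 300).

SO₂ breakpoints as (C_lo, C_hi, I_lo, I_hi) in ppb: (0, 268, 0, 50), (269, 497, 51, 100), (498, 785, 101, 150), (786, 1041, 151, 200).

216

NO₂: row 596–993 (AQI 51–100). (100−51)·(723−596)/(993−596) + 51 = 49·127/397 + 51 ≈ 66.68 → 67.
CO: row 21.387–33.398 (AQI 101–150). (150−101)·(27.981−21.387)/(33.398−21.387) + 101 = 49·6.594/12.011 + 101 ≈ 127.90 → 128.
O₃: row 0.086–0.105 (AQI 151–200). (200−151)·(0.091−0.086)/(0.105−0.086) + 151 = 49·0.005/0.019 + 151 ≈ 163.89 → 164.
PM10 236.9: bracket 184.6–318.8 → index 101–150; slope 49/134.2, offset 52.3.
AQI = 101 + 49/134.2·52.3 ≈ 120.10 ⇒ 120.
PM2.5 367.605: bracket 362.422–395.689 → index 201–300; slope 99/33.267, offset 5.183.
AQI = 201 + 99/33.267·5.183 ≈ 216.42 ⇒ 216.
SO₂: 479 ∈ [269, 497] ↔ index [51, 100].
51 + (479−269)·(100−51)/(497−269) = 51 + 210·49/228 ≈ 96.13, so AQI = 96.
Sub-indices: NO₂→67, CO→128, O₃→164, PM10→120, PM2.5→216, SO₂→96. Overall AQI = max = 216; dominant pollutant is PM2.5.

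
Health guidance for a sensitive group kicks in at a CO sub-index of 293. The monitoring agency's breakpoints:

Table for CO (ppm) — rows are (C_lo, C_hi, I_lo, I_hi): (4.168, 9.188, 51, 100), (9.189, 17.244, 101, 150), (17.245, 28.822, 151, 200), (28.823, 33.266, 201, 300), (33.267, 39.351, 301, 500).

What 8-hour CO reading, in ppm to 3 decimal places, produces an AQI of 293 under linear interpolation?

AQI 293 lies in the 201–300 band, which corresponds to 28.823–33.266 ppm.
C = 28.823 + (293−201)×(33.266−28.823)/(300−201) = 28.823 + 92×4.443/99 ≈ 32.95185 ppm → 32.952 ppm to 3 dp.

32.952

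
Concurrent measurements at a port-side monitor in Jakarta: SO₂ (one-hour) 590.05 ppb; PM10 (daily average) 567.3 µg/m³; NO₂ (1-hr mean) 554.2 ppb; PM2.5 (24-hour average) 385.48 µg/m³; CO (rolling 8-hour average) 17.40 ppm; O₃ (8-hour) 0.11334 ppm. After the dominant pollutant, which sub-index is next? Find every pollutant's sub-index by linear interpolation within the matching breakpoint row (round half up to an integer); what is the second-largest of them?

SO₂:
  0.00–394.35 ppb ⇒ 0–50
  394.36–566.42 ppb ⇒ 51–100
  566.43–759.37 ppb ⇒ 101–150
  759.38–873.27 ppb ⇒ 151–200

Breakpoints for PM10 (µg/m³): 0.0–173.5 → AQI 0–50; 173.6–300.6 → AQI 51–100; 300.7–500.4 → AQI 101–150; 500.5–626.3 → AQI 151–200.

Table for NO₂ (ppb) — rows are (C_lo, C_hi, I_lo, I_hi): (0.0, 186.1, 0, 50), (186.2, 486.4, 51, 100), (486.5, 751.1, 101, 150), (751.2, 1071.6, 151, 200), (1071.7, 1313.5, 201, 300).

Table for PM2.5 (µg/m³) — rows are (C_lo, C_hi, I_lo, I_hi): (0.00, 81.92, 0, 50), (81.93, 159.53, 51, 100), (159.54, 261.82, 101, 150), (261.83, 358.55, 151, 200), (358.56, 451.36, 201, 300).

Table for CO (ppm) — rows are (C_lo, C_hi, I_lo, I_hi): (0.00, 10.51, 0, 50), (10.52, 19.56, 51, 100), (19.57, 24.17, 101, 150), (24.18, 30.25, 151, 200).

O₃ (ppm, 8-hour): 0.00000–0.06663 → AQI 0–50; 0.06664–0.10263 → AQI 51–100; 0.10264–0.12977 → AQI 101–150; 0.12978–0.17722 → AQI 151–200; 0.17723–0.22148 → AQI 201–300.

177

SO₂: 590.05 lies in 566.43–759.37, so I_lo=101, I_hi=150, C_lo=566.43, C_hi=759.37.
(150−101)/(759.37−566.43) × (590.05−566.43) + 101 = 49/192.94 × 23.62 + 101 ≈ 107.00 → 107.
PM10: 567.3 lies in 500.5–626.3, so I_lo=151, I_hi=200, C_lo=500.5, C_hi=626.3.
(200−151)/(626.3−500.5) × (567.3−500.5) + 151 = 49/125.8 × 66.8 + 151 ≈ 177.02 → 177.
NO₂: 554.2 ∈ [486.5, 751.1] ↔ index [101, 150].
101 + (554.2−486.5)·(150−101)/(751.1−486.5) = 101 + 67.7·49/264.6 ≈ 113.54, so AQI = 114.
PM2.5: row 358.56–451.36 (AQI 201–300). (300−201)·(385.48−358.56)/(451.36−358.56) + 201 = 99·26.92/92.80 + 201 ≈ 229.72 → 230.
CO 17.40: bracket 10.52–19.56 → index 51–100; slope 49/9.04, offset 6.88.
AQI = 51 + 49/9.04·6.88 ≈ 88.29 ⇒ 88.
O₃: 0.11334 lies in 0.10264–0.12977, so I_lo=101, I_hi=150, C_lo=0.10264, C_hi=0.12977.
(150−101)/(0.12977−0.10264) × (0.11334−0.10264) + 101 = 49/0.02713 × 0.01070 + 101 ≈ 120.33 → 120.
Sub-indices: SO₂→107, PM10→177, NO₂→114, PM2.5→230, CO→88, O₃→120. Ranked high→low: 230, 177, 120, 114, 107, 88. Second-highest sub-index = 177.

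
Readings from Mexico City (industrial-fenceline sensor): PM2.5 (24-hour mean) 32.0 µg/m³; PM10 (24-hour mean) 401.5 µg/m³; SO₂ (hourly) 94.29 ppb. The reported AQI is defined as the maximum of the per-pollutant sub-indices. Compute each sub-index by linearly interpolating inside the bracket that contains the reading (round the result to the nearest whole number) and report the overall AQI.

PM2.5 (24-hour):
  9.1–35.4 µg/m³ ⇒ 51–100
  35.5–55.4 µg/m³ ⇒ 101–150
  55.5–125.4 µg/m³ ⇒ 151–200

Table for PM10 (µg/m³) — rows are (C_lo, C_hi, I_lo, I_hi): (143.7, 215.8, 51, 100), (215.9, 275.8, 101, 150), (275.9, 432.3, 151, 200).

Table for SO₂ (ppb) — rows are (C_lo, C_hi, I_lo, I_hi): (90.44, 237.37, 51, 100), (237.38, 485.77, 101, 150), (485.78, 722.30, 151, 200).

190

PM2.5: row 9.1–35.4 (AQI 51–100). (100−51)·(32.0−9.1)/(35.4−9.1) + 51 = 49·22.9/26.3 + 51 ≈ 93.67 → 94.
PM10: 401.5 lies in 275.9–432.3, so I_lo=151, I_hi=200, C_lo=275.9, C_hi=432.3.
(200−151)/(432.3−275.9) × (401.5−275.9) + 151 = 49/156.4 × 125.6 + 151 ≈ 190.35 → 190.
SO₂: row 90.44–237.37 (AQI 51–100). (100−51)·(94.29−90.44)/(237.37−90.44) + 51 = 49·3.85/146.93 + 51 ≈ 52.28 → 52.
Sub-indices: PM2.5→94, PM10→190, SO₂→52. Overall AQI = max = 190; dominant pollutant is PM10.
AQI 190: Unhealthy.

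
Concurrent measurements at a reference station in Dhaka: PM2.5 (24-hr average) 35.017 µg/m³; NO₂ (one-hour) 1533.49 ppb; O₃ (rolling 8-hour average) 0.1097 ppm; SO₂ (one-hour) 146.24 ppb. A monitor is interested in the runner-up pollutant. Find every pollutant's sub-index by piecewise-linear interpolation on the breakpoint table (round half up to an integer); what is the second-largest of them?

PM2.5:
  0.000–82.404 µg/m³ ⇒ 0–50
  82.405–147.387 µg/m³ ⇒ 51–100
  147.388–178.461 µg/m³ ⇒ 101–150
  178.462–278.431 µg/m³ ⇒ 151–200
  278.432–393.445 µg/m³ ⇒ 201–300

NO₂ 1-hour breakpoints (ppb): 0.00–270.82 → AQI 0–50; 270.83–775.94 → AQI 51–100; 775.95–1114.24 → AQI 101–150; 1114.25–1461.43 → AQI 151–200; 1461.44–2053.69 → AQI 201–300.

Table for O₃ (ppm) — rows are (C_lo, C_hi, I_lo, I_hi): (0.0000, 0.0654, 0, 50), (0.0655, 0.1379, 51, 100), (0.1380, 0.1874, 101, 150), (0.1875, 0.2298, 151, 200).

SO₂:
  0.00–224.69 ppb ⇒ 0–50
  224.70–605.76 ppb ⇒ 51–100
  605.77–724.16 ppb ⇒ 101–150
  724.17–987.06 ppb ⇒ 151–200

PM2.5: 35.017 ∈ [0.000, 82.404] ↔ index [0, 50].
0 + (35.017−0.000)·(50−0)/(82.404−0.000) = 0 + 35.017·50/82.404 ≈ 21.25, so AQI = 21.
NO₂: 1533.49 lies in 1461.44–2053.69, so I_lo=201, I_hi=300, C_lo=1461.44, C_hi=2053.69.
(300−201)/(2053.69−1461.44) × (1533.49−1461.44) + 201 = 99/592.25 × 72.05 + 201 ≈ 213.04 → 213.
O₃ 0.1097: bracket 0.0655–0.1379 → index 51–100; slope 49/0.0724, offset 0.0442.
AQI = 51 + 49/0.0724·0.0442 ≈ 80.91 ⇒ 81.
SO₂ 146.24: bracket 0.00–224.69 → index 0–50; slope 50/224.69, offset 146.24.
AQI = 0 + 50/224.69·146.24 ≈ 32.54 ⇒ 33.
Sub-indices: PM2.5→21, NO₂→213, O₃→81, SO₂→33. Ranked high→low: 213, 81, 33, 21. Second-highest sub-index = 81.

81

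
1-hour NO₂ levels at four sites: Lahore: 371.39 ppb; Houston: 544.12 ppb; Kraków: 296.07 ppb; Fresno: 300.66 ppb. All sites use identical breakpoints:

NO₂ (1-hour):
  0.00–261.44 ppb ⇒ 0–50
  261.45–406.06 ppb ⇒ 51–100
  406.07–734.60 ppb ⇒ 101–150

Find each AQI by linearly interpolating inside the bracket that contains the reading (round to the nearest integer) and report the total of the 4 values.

Lahore 371.39: bracket 261.45–406.06 → index 51–100; slope 49/144.61, offset 109.94.
AQI = 51 + 49/144.61·109.94 ≈ 88.25 ⇒ 88.
Houston 544.12: bracket 406.07–734.60 → index 101–150; slope 49/328.53, offset 138.05.
AQI = 101 + 49/328.53·138.05 ≈ 121.59 ⇒ 122.
Kraków: 296.07 ∈ [261.45, 406.06] ↔ index [51, 100].
51 + (296.07−261.45)·(100−51)/(406.06−261.45) = 51 + 34.62·49/144.61 ≈ 62.73, so AQI = 63.
Fresno: 300.66 lies in 261.45–406.06, so I_lo=51, I_hi=100, C_lo=261.45, C_hi=406.06.
(100−51)/(406.06−261.45) × (300.66−261.45) + 51 = 49/144.61 × 39.21 + 51 ≈ 64.29 → 64.
AQIs: Lahore=88, Houston=122, Kraków=63, Fresno=64. Sum = 88 + 122 + 63 + 64 = 337.

337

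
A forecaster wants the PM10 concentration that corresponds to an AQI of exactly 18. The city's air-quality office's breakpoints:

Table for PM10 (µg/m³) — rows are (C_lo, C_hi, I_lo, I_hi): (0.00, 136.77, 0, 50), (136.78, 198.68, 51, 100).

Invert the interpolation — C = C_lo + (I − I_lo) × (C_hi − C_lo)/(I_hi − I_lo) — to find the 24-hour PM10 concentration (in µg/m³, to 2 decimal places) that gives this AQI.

49.24

AQI 18 lies in the 0–50 band, which corresponds to 0.00–136.77 µg/m³.
C = 0.00 + (18−0)×(136.77−0.00)/(50−0) = 0.00 + 18×136.77/50 ≈ 49.2372 µg/m³ → 49.24 µg/m³ to 2 dp.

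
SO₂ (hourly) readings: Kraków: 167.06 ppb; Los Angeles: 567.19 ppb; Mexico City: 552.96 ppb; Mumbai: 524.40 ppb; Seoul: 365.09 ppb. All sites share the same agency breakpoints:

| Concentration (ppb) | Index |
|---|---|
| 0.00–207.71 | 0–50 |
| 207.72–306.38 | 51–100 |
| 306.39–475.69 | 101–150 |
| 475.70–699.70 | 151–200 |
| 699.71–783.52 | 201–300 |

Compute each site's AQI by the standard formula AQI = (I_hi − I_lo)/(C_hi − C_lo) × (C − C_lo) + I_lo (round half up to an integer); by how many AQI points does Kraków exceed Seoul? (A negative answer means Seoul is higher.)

Kraków: row 0.00–207.71 (AQI 0–50). (50−0)·(167.06−0.00)/(207.71−0.00) + 0 = 50·167.06/207.71 + 0 ≈ 40.21 → 40.
Los Angeles: row 475.70–699.70 (AQI 151–200). (200−151)·(567.19−475.70)/(699.70−475.70) + 151 = 49·91.49/224.00 + 151 ≈ 171.01 → 171.
Mexico City: row 475.70–699.70 (AQI 151–200). (200−151)·(552.96−475.70)/(699.70−475.70) + 151 = 49·77.26/224.00 + 151 ≈ 167.90 → 168.
Mumbai 524.40: bracket 475.70–699.70 → index 151–200; slope 49/224.00, offset 48.70.
AQI = 151 + 49/224.00·48.70 ≈ 161.65 ⇒ 162.
Seoul: 365.09 lies in 306.39–475.69, so I_lo=101, I_hi=150, C_lo=306.39, C_hi=475.69.
(150−101)/(475.69−306.39) × (365.09−306.39) + 101 = 49/169.30 × 58.70 + 101 ≈ 117.99 → 118.
AQIs: Kraków=40, Los Angeles=171, Mexico City=168, Mumbai=162, Seoul=118. Kraków (40) − Seoul (118) = -78.

-78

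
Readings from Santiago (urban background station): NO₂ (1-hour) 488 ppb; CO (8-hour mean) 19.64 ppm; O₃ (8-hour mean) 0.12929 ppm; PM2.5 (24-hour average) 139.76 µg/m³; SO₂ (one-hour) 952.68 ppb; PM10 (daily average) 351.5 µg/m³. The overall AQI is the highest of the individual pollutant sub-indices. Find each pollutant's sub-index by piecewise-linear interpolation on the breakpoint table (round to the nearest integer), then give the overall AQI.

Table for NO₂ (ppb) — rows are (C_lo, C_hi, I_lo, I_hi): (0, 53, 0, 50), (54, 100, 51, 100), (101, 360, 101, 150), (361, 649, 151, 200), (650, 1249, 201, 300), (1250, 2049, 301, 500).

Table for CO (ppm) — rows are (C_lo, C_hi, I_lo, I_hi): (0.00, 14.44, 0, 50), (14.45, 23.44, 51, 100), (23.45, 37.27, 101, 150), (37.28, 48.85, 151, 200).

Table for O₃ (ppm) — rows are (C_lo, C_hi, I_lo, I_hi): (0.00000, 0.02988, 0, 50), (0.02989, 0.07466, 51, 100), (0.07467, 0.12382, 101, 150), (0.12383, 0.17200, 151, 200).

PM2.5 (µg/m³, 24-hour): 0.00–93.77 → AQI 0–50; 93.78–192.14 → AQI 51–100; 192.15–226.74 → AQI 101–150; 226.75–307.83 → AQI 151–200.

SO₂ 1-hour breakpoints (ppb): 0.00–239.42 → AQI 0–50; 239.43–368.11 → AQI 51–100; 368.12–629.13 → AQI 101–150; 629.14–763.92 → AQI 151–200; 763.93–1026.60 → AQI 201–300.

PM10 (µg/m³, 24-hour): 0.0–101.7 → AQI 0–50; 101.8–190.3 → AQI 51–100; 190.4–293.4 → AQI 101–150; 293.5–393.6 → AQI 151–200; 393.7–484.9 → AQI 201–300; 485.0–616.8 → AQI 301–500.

272

NO₂: row 361–649 (AQI 151–200). (200−151)·(488−361)/(649−361) + 151 = 49·127/288 + 151 ≈ 172.61 → 173.
CO 19.64: bracket 14.45–23.44 → index 51–100; slope 49/8.99, offset 5.19.
AQI = 51 + 49/8.99·5.19 ≈ 79.29 ⇒ 79.
O₃: row 0.12383–0.17200 (AQI 151–200). (200−151)·(0.12929−0.12383)/(0.17200−0.12383) + 151 = 49·0.00546/0.04817 + 151 ≈ 156.55 → 157.
PM2.5: 139.76 lies in 93.78–192.14, so I_lo=51, I_hi=100, C_lo=93.78, C_hi=192.14.
(100−51)/(192.14−93.78) × (139.76−93.78) + 51 = 49/98.36 × 45.98 + 51 ≈ 73.91 → 74.
SO₂ 952.68: bracket 763.93–1026.60 → index 201–300; slope 99/262.67, offset 188.75.
AQI = 201 + 99/262.67·188.75 ≈ 272.14 ⇒ 272.
PM10 351.5: bracket 293.5–393.6 → index 151–200; slope 49/100.1, offset 58.0.
AQI = 151 + 49/100.1·58.0 ≈ 179.39 ⇒ 179.
Sub-indices: NO₂→173, CO→79, O₃→157, PM2.5→74, SO₂→272, PM10→179. Overall AQI = max = 272; dominant pollutant is SO₂.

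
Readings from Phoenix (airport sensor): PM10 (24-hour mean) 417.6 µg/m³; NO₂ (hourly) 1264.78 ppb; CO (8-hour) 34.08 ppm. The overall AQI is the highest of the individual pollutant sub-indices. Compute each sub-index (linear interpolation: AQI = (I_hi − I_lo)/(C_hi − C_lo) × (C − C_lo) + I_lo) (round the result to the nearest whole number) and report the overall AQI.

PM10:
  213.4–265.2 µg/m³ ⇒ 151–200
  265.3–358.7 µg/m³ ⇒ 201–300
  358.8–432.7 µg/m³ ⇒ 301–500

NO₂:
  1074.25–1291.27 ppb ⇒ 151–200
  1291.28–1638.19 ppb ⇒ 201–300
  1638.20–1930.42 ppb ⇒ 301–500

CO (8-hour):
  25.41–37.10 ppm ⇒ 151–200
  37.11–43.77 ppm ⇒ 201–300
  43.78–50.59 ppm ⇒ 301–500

459

PM10: 417.6 ∈ [358.8, 432.7] ↔ index [301, 500].
301 + (417.6−358.8)·(500−301)/(432.7−358.8) = 301 + 58.8·199/73.9 ≈ 459.34, so AQI = 459.
NO₂ 1264.78: bracket 1074.25–1291.27 → index 151–200; slope 49/217.02, offset 190.53.
AQI = 151 + 49/217.02·190.53 ≈ 194.02 ⇒ 194.
CO: 34.08 lies in 25.41–37.10, so I_lo=151, I_hi=200, C_lo=25.41, C_hi=37.10.
(200−151)/(37.10−25.41) × (34.08−25.41) + 151 = 49/11.69 × 8.67 + 151 ≈ 187.34 → 187.
Sub-indices: PM10→459, NO₂→194, CO→187. Overall AQI = max = 459; dominant pollutant is PM10.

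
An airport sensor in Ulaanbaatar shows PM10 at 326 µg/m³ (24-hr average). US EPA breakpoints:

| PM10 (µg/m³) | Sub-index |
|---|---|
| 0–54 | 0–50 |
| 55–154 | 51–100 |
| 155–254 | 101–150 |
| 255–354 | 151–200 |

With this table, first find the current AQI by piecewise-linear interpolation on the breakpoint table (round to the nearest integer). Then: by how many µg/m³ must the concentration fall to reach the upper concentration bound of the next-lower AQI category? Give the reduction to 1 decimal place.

PM10: 326 lies in 255–354, so I_lo=151, I_hi=200, C_lo=255, C_hi=354.
(200−151)/(354−255) × (326−255) + 151 = 49/99 × 71 + 151 ≈ 186.14 → 186.
Current AQI 186 is in the Unhealthy range (151–200). The next-lower category tops out at AQI 150, whose upper concentration bound is 254 µg/m³.
Reduction needed = 326 − 254 = 72.0 µg/m³.

72.0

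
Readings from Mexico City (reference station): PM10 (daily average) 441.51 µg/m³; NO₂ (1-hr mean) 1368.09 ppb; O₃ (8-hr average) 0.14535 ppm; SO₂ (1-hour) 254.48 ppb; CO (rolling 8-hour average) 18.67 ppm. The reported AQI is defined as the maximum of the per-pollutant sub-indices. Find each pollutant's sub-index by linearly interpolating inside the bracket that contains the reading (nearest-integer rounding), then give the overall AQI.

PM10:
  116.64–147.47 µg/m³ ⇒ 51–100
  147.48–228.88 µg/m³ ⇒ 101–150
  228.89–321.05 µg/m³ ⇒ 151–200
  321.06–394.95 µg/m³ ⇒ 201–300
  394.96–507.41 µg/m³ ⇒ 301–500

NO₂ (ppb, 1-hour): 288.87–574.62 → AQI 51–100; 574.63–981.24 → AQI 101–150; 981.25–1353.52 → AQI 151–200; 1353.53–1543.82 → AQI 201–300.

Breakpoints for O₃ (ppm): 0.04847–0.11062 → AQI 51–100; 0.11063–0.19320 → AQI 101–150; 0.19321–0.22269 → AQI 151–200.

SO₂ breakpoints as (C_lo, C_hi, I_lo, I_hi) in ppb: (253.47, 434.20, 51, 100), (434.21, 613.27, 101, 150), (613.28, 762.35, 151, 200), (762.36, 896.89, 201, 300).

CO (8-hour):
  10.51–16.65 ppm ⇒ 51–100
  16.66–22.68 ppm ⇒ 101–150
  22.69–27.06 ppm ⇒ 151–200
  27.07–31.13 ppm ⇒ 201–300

PM10: 441.51 ∈ [394.96, 507.41] ↔ index [301, 500].
301 + (441.51−394.96)·(500−301)/(507.41−394.96) = 301 + 46.55·199/112.45 ≈ 383.38, so AQI = 383.
NO₂: 1368.09 lies in 1353.53–1543.82, so I_lo=201, I_hi=300, C_lo=1353.53, C_hi=1543.82.
(300−201)/(1543.82−1353.53) × (1368.09−1353.53) + 201 = 99/190.29 × 14.56 + 201 ≈ 208.57 → 209.
O₃ 0.14535: bracket 0.11063–0.19320 → index 101–150; slope 49/0.08257, offset 0.03472.
AQI = 101 + 49/0.08257·0.03472 ≈ 121.60 ⇒ 122.
SO₂ 254.48: bracket 253.47–434.20 → index 51–100; slope 49/180.73, offset 1.01.
AQI = 51 + 49/180.73·1.01 ≈ 51.27 ⇒ 51.
CO: 18.67 ∈ [16.66, 22.68] ↔ index [101, 150].
101 + (18.67−16.66)·(150−101)/(22.68−16.66) = 101 + 2.01·49/6.02 ≈ 117.36, so AQI = 117.
Sub-indices: PM10→383, NO₂→209, O₃→122, SO₂→51, CO→117. Overall AQI = max = 383; dominant pollutant is PM10.
AQI 383: Hazardous.

383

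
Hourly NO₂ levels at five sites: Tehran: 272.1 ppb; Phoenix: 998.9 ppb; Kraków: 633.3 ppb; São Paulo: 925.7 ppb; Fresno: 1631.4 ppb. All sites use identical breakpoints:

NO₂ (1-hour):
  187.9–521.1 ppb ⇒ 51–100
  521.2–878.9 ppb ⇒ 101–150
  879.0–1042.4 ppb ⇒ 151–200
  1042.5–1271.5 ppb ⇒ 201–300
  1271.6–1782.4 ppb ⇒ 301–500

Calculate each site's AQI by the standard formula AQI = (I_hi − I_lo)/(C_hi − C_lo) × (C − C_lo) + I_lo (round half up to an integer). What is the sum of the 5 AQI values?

Tehran: 272.1 lies in 187.9–521.1, so I_lo=51, I_hi=100, C_lo=187.9, C_hi=521.1.
(100−51)/(521.1−187.9) × (272.1−187.9) + 51 = 49/333.2 × 84.2 + 51 ≈ 63.38 → 63.
Phoenix: row 879.0–1042.4 (AQI 151–200). (200−151)·(998.9−879.0)/(1042.4−879.0) + 151 = 49·119.9/163.4 + 151 ≈ 186.96 → 187.
Kraków: 633.3 lies in 521.2–878.9, so I_lo=101, I_hi=150, C_lo=521.2, C_hi=878.9.
(150−101)/(878.9−521.2) × (633.3−521.2) + 101 = 49/357.7 × 112.1 + 101 ≈ 116.36 → 116.
São Paulo: 925.7 lies in 879.0–1042.4, so I_lo=151, I_hi=200, C_lo=879.0, C_hi=1042.4.
(200−151)/(1042.4−879.0) × (925.7−879.0) + 151 = 49/163.4 × 46.7 + 151 ≈ 165.00 → 165.
Fresno: 1631.4 ∈ [1271.6, 1782.4] ↔ index [301, 500].
301 + (1631.4−1271.6)·(500−301)/(1782.4−1271.6) = 301 + 359.8·199/510.8 ≈ 441.17, so AQI = 441.
AQIs: Tehran=63, Phoenix=187, Kraków=116, São Paulo=165, Fresno=441. Sum = 63 + 187 + 116 + 165 + 441 = 972.

972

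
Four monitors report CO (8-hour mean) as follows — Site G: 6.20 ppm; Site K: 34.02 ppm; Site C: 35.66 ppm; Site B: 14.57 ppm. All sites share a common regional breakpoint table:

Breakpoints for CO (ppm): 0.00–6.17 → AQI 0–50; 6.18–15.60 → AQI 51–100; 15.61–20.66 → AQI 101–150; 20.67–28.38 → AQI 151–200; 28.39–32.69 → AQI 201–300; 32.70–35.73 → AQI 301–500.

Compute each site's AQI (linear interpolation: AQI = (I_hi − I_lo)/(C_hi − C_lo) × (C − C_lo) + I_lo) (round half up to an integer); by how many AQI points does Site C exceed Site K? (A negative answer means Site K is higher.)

Site G 6.20: bracket 6.18–15.60 → index 51–100; slope 49/9.42, offset 0.02.
AQI = 51 + 49/9.42·0.02 ≈ 51.10 ⇒ 51.
Site K 34.02: bracket 32.70–35.73 → index 301–500; slope 199/3.03, offset 1.32.
AQI = 301 + 199/3.03·1.32 ≈ 387.69 ⇒ 388.
Site C 35.66: bracket 32.70–35.73 → index 301–500; slope 199/3.03, offset 2.96.
AQI = 301 + 199/3.03·2.96 ≈ 495.40 ⇒ 495.
Site B 14.57: bracket 6.18–15.60 → index 51–100; slope 49/9.42, offset 8.39.
AQI = 51 + 49/9.42·8.39 ≈ 94.64 ⇒ 95.
AQIs: Site G=51, Site K=388, Site C=495, Site B=95. Site C (495) − Site K (388) = 107.

107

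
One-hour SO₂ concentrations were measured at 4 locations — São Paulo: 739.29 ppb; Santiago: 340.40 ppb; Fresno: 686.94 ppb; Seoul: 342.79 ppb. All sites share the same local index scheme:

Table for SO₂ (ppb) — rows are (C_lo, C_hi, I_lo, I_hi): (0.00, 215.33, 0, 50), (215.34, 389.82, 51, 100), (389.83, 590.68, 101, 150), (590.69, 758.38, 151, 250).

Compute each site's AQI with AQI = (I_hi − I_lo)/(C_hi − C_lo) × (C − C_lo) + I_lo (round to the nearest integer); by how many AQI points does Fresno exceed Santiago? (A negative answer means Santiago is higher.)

São Paulo: row 590.69–758.38 (AQI 151–250). (250−151)·(739.29−590.69)/(758.38−590.69) + 151 = 99·148.60/167.69 + 151 ≈ 238.73 → 239.
Santiago 340.40: bracket 215.34–389.82 → index 51–100; slope 49/174.48, offset 125.06.
AQI = 51 + 49/174.48·125.06 ≈ 86.12 ⇒ 86.
Fresno: 686.94 lies in 590.69–758.38, so I_lo=151, I_hi=250, C_lo=590.69, C_hi=758.38.
(250−151)/(758.38−590.69) × (686.94−590.69) + 151 = 99/167.69 × 96.25 + 151 ≈ 207.82 → 208.
Seoul: row 215.34–389.82 (AQI 51–100). (100−51)·(342.79−215.34)/(389.82−215.34) + 51 = 49·127.45/174.48 + 51 ≈ 86.79 → 87.
AQIs: São Paulo=239, Santiago=86, Fresno=208, Seoul=87. Fresno (208) − Santiago (86) = 122.

122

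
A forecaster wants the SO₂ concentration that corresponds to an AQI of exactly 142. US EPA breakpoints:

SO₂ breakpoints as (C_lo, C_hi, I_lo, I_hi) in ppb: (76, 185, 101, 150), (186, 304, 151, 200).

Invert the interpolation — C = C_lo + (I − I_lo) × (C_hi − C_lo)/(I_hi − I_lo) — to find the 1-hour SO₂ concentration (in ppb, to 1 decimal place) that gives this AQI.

AQI 142 lies in the 101–150 band, which corresponds to 76–185 ppb.
C = 76 + (142−101)×(185−76)/(150−101) = 76 + 41×109/49 ≈ 167.204 ppb → 167.2 ppb to 1 dp.

167.2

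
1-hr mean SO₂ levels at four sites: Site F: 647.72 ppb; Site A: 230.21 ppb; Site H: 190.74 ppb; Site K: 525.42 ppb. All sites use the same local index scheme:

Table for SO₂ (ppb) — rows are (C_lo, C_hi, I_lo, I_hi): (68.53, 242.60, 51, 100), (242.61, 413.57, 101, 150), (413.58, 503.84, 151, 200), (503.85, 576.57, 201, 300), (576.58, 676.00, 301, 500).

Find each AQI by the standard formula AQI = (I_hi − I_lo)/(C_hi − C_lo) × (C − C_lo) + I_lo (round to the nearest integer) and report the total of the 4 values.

Site F: 647.72 ∈ [576.58, 676.00] ↔ index [301, 500].
301 + (647.72−576.58)·(500−301)/(676.00−576.58) = 301 + 71.14·199/99.42 ≈ 443.39, so AQI = 443.
Site A: 230.21 ∈ [68.53, 242.60] ↔ index [51, 100].
51 + (230.21−68.53)·(100−51)/(242.60−68.53) = 51 + 161.68·49/174.07 ≈ 96.51, so AQI = 97.
Site H: 190.74 lies in 68.53–242.60, so I_lo=51, I_hi=100, C_lo=68.53, C_hi=242.60.
(100−51)/(242.60−68.53) × (190.74−68.53) + 51 = 49/174.07 × 122.21 + 51 ≈ 85.40 → 85.
Site K 525.42: bracket 503.85–576.57 → index 201–300; slope 99/72.72, offset 21.57.
AQI = 201 + 99/72.72·21.57 ≈ 230.37 ⇒ 230.
AQIs: Site F=443, Site A=97, Site H=85, Site K=230. Sum = 443 + 97 + 85 + 230 = 855.

855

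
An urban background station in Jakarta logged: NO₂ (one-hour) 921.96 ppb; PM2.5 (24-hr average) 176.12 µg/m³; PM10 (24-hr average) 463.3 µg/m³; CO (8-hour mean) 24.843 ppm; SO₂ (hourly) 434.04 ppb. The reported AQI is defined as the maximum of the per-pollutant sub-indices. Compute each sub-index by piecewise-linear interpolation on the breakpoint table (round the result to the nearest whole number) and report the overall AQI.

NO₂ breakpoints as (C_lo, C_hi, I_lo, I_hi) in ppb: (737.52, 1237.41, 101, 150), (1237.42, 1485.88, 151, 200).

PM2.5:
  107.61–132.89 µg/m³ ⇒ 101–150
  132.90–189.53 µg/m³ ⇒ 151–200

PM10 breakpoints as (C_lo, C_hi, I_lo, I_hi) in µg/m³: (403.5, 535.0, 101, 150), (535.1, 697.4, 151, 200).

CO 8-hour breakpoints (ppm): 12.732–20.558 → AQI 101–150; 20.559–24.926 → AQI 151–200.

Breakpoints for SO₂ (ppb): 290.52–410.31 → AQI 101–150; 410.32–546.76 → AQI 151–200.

NO₂: row 737.52–1237.41 (AQI 101–150). (150−101)·(921.96−737.52)/(1237.41−737.52) + 101 = 49·184.44/499.89 + 101 ≈ 119.08 → 119.
PM2.5: 176.12 ∈ [132.90, 189.53] ↔ index [151, 200].
151 + (176.12−132.90)·(200−151)/(189.53−132.90) = 151 + 43.22·49/56.63 ≈ 188.40, so AQI = 188.
PM10: 463.3 lies in 403.5–535.0, so I_lo=101, I_hi=150, C_lo=403.5, C_hi=535.0.
(150−101)/(535.0−403.5) × (463.3−403.5) + 101 = 49/131.5 × 59.8 + 101 ≈ 123.28 → 123.
CO: 24.843 lies in 20.559–24.926, so I_lo=151, I_hi=200, C_lo=20.559, C_hi=24.926.
(200−151)/(24.926−20.559) × (24.843−20.559) + 151 = 49/4.367 × 4.284 + 151 ≈ 199.07 → 199.
SO₂: 434.04 lies in 410.32–546.76, so I_lo=151, I_hi=200, C_lo=410.32, C_hi=546.76.
(200−151)/(546.76−410.32) × (434.04−410.32) + 151 = 49/136.44 × 23.72 + 151 ≈ 159.52 → 160.
Sub-indices: NO₂→119, PM2.5→188, PM10→123, CO→199, SO₂→160. Overall AQI = max = 199; dominant pollutant is CO.
AQI 199: Unhealthy.

199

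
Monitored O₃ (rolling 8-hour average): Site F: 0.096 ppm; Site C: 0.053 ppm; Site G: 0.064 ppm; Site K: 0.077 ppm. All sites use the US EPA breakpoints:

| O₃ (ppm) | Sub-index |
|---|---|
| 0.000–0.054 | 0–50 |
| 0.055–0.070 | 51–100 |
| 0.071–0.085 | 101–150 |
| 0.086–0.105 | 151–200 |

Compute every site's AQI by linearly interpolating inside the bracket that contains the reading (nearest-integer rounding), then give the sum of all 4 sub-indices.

Site F 0.096: bracket 0.086–0.105 → index 151–200; slope 49/0.019, offset 0.010.
AQI = 151 + 49/0.019·0.010 ≈ 176.79 ⇒ 177.
Site C: 0.053 lies in 0.000–0.054, so I_lo=0, I_hi=50, C_lo=0.000, C_hi=0.054.
(50−0)/(0.054−0.000) × (0.053−0.000) + 0 = 50/0.054 × 0.053 + 0 ≈ 49.07 → 49.
Site G: 0.064 lies in 0.055–0.070, so I_lo=51, I_hi=100, C_lo=0.055, C_hi=0.070.
(100−51)/(0.070−0.055) × (0.064−0.055) + 51 = 49/0.015 × 0.009 + 51 ≈ 80.40 → 80.
Site K: 0.077 ∈ [0.071, 0.085] ↔ index [101, 150].
101 + (0.077−0.071)·(150−101)/(0.085−0.071) = 101 + 0.006·49/0.014 ≈ 122.00, so AQI = 122.
AQIs: Site F=177, Site C=49, Site G=80, Site K=122. Sum = 177 + 49 + 80 + 122 = 428.

428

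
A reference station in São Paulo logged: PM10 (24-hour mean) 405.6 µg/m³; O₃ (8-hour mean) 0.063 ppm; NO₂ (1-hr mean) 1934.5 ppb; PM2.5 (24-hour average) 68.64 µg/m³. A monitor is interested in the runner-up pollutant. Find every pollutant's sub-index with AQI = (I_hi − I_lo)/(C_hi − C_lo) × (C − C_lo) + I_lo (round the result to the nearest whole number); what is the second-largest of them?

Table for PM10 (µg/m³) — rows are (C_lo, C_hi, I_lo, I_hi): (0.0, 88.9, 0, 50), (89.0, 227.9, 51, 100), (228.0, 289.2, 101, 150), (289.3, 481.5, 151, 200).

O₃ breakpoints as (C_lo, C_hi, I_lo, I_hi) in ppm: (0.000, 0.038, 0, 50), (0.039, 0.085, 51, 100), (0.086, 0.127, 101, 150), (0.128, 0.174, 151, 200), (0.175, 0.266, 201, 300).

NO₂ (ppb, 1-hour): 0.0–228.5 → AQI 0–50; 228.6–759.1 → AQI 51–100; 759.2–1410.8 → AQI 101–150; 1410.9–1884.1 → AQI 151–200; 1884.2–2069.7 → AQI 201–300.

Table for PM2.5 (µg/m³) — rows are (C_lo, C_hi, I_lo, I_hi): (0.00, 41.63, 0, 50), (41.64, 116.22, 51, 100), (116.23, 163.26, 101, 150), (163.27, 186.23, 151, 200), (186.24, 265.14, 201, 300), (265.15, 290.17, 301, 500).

PM10: 405.6 ∈ [289.3, 481.5] ↔ index [151, 200].
151 + (405.6−289.3)·(200−151)/(481.5−289.3) = 151 + 116.3·49/192.2 ≈ 180.65, so AQI = 181.
O₃: 0.063 ∈ [0.039, 0.085] ↔ index [51, 100].
51 + (0.063−0.039)·(100−51)/(0.085−0.039) = 51 + 0.024·49/0.046 ≈ 76.57, so AQI = 77.
NO₂ 1934.5: bracket 1884.2–2069.7 → index 201–300; slope 99/185.5, offset 50.3.
AQI = 201 + 99/185.5·50.3 ≈ 227.84 ⇒ 228.
PM2.5: row 41.64–116.22 (AQI 51–100). (100−51)·(68.64−41.64)/(116.22−41.64) + 51 = 49·27.00/74.58 + 51 ≈ 68.74 → 69.
Sub-indices: PM10→181, O₃→77, NO₂→228, PM2.5→69. Ranked high→low: 228, 181, 77, 69. Second-highest sub-index = 181.

181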